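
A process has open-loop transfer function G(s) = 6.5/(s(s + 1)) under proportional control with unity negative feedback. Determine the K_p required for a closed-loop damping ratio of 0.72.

Closed-loop characteristic equation: s² + 1s + K_p·6.5 = 0.
So ω_n = √(6.5K_p) and 2ζω_n = 1, giving ζ = 1/(2√(6.5K_p)).
Setting ζ = 0.72: √(6.5K_p) = 1/(2·0.72) = 0.6944, so K_p = 0.4823/6.5 = 0.0742.

K_p = 0.0742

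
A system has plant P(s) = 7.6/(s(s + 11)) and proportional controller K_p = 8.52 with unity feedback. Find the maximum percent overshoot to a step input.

5.28%

Closed-loop characteristic equation: s² + 11s + 64.75 = 0, so ω_n = 8.047 rad/s and ζ = 11/(2·8.047) = 0.6835.
%OS = 100·exp(−πζ/√(1−ζ²)) = 100·exp(−π·0.6835/√0.5328) = 5.28%.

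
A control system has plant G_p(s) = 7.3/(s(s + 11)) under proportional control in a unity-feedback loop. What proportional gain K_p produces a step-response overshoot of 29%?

From %OS = 100·exp(−πζ/√(1−ζ²)) = 29%, ζ = −ln(0.29)/√(π²+ln²(0.29)) = 0.3666.
Characteristic equation s² + 11s + 7.3K_p = 0 gives ζ = 11/(2√(7.3K_p)).
Setting ζ = 0.3666: √(7.3K_p) = 11/(2·0.3666) = 15, so K_p = 225.1/7.3 = 30.8.

K_p = 30.8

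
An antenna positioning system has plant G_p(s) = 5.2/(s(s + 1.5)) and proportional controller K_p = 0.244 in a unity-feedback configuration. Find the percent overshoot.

From 1 + K_pG_p(s) = 0: s² + 1.5s + 1.269 = 0 ⇒ ω_n = 1.126, ζ = 0.6658.
%OS = 100·exp(−πζ/√(1−ζ²)) = 100·exp(−π·0.6658/√0.5567) = 6.06%.

6.06%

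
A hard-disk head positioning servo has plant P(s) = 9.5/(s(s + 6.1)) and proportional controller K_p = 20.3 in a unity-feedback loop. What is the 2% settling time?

The closed-loop denominator s² + 6.1s + 192.8 gives ω_n = √192.8 = 13.89 and ζ = 6.1/(2ω_n) = 0.2196.
2% settling time T_s ≈ 4/(ζω_n) = 4/3.05 = 1.31 s.

T_s ≈ 1.31 s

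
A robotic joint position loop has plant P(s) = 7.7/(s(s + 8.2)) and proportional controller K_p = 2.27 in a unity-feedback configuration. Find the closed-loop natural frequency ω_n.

ω_n = 4.18 rad/s

With unity feedback the closed-loop characteristic equation is s² + 8.2s + 2.27·7.7 = s² + 8.2s + 17.48 = 0.
Matching s² + 2ζω_n s + ω_n²: ω_n = √17.48 = 4.181 rad/s and 2ζω_n = 8.2, so ζ = 8.2/(2·4.181) = 0.981.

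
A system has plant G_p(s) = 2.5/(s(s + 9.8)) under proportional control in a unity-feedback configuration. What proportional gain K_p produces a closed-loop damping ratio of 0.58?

K_p = 28.5

Closed-loop characteristic equation: s² + 9.8s + K_p·2.5 = 0.
So ω_n = √(2.5K_p) and 2ζω_n = 9.8, giving ζ = 9.8/(2√(2.5K_p)).
Setting ζ = 0.58: √(2.5K_p) = 9.8/(2·0.58) = 8.448, so K_p = 71.37/2.5 = 28.5.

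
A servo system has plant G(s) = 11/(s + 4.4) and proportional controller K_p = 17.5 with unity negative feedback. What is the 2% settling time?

Closed-loop transfer function: T(s) = K_p·G(s)/(1 + K_p·G(s)) = 192.5/(s + 4.4 + 192.5) = 192.5/(s + 196.9).
Time constant τ = 1/196.9 = 0.005079 s, so the 2% settling time is about 4τ = 0.0203 s.

T_s ≈ 0.0203 s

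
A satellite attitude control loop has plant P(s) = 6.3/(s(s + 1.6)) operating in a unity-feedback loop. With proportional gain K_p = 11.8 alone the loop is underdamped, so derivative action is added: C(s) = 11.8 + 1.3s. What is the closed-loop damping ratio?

ζ = 0.568

Forward path: (11.8 + 1.3s)·6.3/(s(s+1.6)). The closed-loop characteristic equation is s² + (1.6 + 6.3·1.3)s + 6.3·11.8 = 0.
That is s² + 9.79s + 74.34 = 0, so ω_n = 8.622 rad/s and ζ = 9.79/(2·8.622) = 0.5677.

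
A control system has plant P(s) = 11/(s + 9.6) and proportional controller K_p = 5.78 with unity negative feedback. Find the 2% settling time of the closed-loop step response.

T_s ≈ 0.0547 s

Closed-loop transfer function: T(s) = K_p·P(s)/(1 + K_p·P(s)) = 63.58/(s + 9.6 + 63.58) = 63.58/(s + 73.18).
Time constant τ = 1/73.18 = 0.01366 s, so the 2% settling time is about 4τ = 0.0547 s.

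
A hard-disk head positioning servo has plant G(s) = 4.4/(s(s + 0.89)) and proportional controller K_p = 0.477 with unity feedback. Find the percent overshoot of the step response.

The closed-loop denominator s² + 0.89s + 2.099 gives ω_n = √2.099 = 1.449 and ζ = 0.89/(2ω_n) = 0.3072.
%OS = 100·exp(−πζ/√(1−ζ²)) = 100·exp(−π·0.3072/√0.9056) = 36.3%.

36.3%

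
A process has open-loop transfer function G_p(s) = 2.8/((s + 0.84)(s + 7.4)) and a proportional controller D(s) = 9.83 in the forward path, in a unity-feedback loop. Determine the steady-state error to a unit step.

0.184

The loop is type 0. Static position error constant K_pos = D(0)·G_p(0) = 9.83·0.4505 = 4.428.
Steady-state error to a unit step: e_ss = 1/(1+K_pos) = 1/5.428 = 0.184.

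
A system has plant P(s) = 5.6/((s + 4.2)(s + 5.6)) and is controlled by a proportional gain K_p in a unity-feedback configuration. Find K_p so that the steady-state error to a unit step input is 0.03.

K_p = 136

The loop is type 0, so e_ss(step) = 1/(1 + K_pos) with K_pos = K_p·P(0).
P(0) = 0.2381. Require 1/(1 + K_p·0.2381) = 0.03, so 1 + 0.2381·K_p = 33.33.
K_p = (33.33 − 1)/0.2381 = 136.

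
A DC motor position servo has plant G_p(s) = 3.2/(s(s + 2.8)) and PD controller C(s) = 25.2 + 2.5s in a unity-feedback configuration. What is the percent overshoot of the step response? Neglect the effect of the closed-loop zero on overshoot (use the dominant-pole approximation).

Forward path: (25.2 + 2.5s)·3.2/(s(s+2.8)). The closed-loop characteristic equation is s² + (2.8 + 3.2·2.5)s + 3.2·25.2 = 0.
That is s² + 10.8s + 80.64 = 0, so ω_n = 8.98 rad/s and ζ = 10.8/(2·8.98) = 0.6013.
%OS = 100·exp(−πζ/√(1−ζ²)) = 9.4%.

9.4%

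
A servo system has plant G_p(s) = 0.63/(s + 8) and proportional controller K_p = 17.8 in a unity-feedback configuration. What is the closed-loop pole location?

Closed-loop transfer function: T(s) = K_p·G_p(s)/(1 + K_p·G_p(s)) = 11.21/(s + 8 + 11.21) = 11.21/(s + 19.21).
The closed-loop pole is at s = −19.21.

s = -19.21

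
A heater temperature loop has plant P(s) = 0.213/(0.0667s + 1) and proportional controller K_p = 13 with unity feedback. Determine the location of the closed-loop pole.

Closed loop: T(s) = K_p·P/(1+K_p·P) = 2.769/(0.0667s + 1 + 2.769), with pole at s = −(1 + 2.769)/0.0667 = −56.51.

s = -56.51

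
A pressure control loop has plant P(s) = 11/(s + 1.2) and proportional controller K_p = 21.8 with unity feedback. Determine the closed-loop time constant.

τ = 0.00415 s

Closed-loop transfer function: T(s) = K_p·P(s)/(1 + K_p·P(s)) = 239.8/(s + 1.2 + 239.8) = 239.8/(s + 241).
Time constant τ = 1/241 = 0.00415 s.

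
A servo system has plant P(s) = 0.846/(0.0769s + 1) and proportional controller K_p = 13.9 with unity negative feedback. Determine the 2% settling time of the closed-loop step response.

Closed loop: T(s) = K_p·P/(1+K_p·P) = 11.76/(0.0769s + 1 + 11.76), with pole at s = −(1 + 11.76)/0.0769 = −165.9.
τ = 1/165.9 = 0.006027 s, so 2% settling time ≈ 4τ = 0.0241 s.

T_s ≈ 0.0241 s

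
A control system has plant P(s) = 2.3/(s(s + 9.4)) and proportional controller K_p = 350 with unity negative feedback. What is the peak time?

T_p = 0.112 s

The closed-loop denominator s² + 9.4s + 805 gives ω_n = √805 = 28.37 and ζ = 9.4/(2ω_n) = 0.1657.
Damped frequency ω_d = ω_n√(1−ζ²) = 27.98 rad/s, so peak time T_p = π/ω_d = 0.112 s.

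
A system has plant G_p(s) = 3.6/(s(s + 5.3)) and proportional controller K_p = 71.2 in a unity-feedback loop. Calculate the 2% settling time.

The closed-loop denominator s² + 5.3s + 256.3 gives ω_n = √256.3 = 16.01 and ζ = 5.3/(2ω_n) = 0.1655.
2% settling time T_s ≈ 4/(ζω_n) = 4/2.65 = 1.51 s.

T_s ≈ 1.51 s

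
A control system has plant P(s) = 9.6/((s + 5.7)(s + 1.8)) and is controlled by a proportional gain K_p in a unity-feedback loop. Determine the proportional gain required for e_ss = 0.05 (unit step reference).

For a type-0 loop with proportional control, e_ss = 1/(1 + K_p·P(0)).
P(0) = 0.9357. Require 1/(1 + K_p·0.9357) = 0.05, so 1 + 0.9357·K_p = 20.
K_p = (20 − 1)/0.9357 = 20.3.

K_p = 20.3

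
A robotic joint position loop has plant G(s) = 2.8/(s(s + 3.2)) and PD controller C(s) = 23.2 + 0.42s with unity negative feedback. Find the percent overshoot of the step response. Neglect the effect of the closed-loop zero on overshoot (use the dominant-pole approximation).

Forward path: (23.2 + 0.42s)·2.8/(s(s+3.2)). The closed-loop characteristic equation is s² + (3.2 + 2.8·0.42)s + 2.8·23.2 = 0.
That is s² + 4.376s + 64.96 = 0, so ω_n = 8.06 rad/s and ζ = 4.376/(2·8.06) = 0.2715.
%OS = 100·exp(−πζ/√(1−ζ²)) = 41.2%.

41.2%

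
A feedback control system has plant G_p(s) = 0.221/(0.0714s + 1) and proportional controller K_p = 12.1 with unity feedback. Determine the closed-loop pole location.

Closed loop: T(s) = K_p·G_p/(1+K_p·G_p) = 2.674/(0.0714s + 1 + 2.674), with pole at s = −(1 + 2.674)/0.0714 = −51.46.

s = -51.46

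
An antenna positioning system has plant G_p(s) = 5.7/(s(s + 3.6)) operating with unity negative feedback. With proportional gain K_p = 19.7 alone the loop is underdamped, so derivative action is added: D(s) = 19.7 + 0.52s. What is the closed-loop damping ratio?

ζ = 0.31

Forward path: (19.7 + 0.52s)·5.7/(s(s+3.6)). The closed-loop characteristic equation is s² + (3.6 + 5.7·0.52)s + 5.7·19.7 = 0.
That is s² + 6.564s + 112.3 = 0, so ω_n = 10.6 rad/s and ζ = 6.564/(2·10.6) = 0.3097.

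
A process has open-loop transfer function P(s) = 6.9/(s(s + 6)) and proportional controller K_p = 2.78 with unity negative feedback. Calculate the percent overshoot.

5.22%

From 1 + K_pP(s) = 0: s² + 6s + 19.18 = 0 ⇒ ω_n = 4.38, ζ = 0.685.
%OS = 100·exp(−πζ/√(1−ζ²)) = 100·exp(−π·0.685/√0.5308) = 5.22%.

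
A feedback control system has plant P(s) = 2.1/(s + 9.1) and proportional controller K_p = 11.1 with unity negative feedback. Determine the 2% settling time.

T_s ≈ 0.123 s

Closed-loop transfer function: T(s) = K_p·P(s)/(1 + K_p·P(s)) = 23.31/(s + 9.1 + 23.31) = 23.31/(s + 32.41).
Time constant τ = 1/32.41 = 0.03085 s, so the 2% settling time is about 4τ = 0.123 s.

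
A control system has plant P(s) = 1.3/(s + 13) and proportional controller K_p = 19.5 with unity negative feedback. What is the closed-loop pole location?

Closed-loop transfer function: T(s) = K_p·P(s)/(1 + K_p·P(s)) = 25.35/(s + 13 + 25.35) = 25.35/(s + 38.35).
The closed-loop pole is at s = −38.35.

s = -38.35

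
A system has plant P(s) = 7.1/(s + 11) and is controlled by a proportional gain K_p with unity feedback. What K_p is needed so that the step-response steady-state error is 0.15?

The loop is type 0, so e_ss(step) = 1/(1 + K_pos) with K_pos = K_p·P(0).
P(0) = 0.6455. Require 1/(1 + K_p·0.6455) = 0.15, so 1 + 0.6455·K_p = 6.667.
K_p = (6.667 − 1)/0.6455 = 8.78.

K_p = 8.78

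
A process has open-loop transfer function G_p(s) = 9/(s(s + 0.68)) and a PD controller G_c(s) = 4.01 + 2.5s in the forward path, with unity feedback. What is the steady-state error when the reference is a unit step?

The open loop G_c(s)G_p(s) has a pole at the origin (type 1), so the static position error constant is infinite and e_ss = 1/(1+∞) = 0.

0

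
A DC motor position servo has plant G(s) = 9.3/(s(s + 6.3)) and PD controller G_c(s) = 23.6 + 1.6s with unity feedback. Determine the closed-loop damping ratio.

ζ = 0.715

Forward path: (23.6 + 1.6s)·9.3/(s(s+6.3)). The closed-loop characteristic equation is s² + (6.3 + 9.3·1.6)s + 9.3·23.6 = 0.
That is s² + 21.18s + 219.5 = 0, so ω_n = 14.81 rad/s and ζ = 21.18/(2·14.81) = 0.7148.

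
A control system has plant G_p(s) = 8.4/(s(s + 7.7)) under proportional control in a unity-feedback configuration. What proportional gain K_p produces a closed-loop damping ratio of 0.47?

Closed-loop characteristic equation: s² + 7.7s + K_p·8.4 = 0.
So ω_n = √(8.4K_p) and 2ζω_n = 7.7, giving ζ = 7.7/(2√(8.4K_p)).
Setting ζ = 0.47: √(8.4K_p) = 7.7/(2·0.47) = 8.191, so K_p = 67.1/8.4 = 7.99.

K_p = 7.99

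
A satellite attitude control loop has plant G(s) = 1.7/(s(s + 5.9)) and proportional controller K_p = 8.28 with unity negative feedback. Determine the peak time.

From 1 + K_pG(s) = 0: s² + 5.9s + 14.08 = 0 ⇒ ω_n = 3.752, ζ = 0.7863.
Damped frequency ω_d = ω_n√(1−ζ²) = 2.318 rad/s, so peak time T_p = π/ω_d = 1.36 s.

T_p = 1.36 s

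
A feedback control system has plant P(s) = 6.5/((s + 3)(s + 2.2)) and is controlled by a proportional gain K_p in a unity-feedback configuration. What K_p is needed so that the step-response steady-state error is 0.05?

For a type-0 loop with proportional control, e_ss = 1/(1 + K_p·P(0)).
P(0) = 0.9848. Require 1/(1 + K_p·0.9848) = 0.05, so 1 + 0.9848·K_p = 20.
K_p = (20 − 1)/0.9848 = 19.3.

K_p = 19.3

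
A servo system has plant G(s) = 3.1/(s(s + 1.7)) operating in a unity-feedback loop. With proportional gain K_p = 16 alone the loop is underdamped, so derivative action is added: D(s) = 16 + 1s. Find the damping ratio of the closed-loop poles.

Forward path: (16 + 1s)·3.1/(s(s+1.7)). The closed-loop characteristic equation is s² + (1.7 + 3.1·1)s + 3.1·16 = 0.
That is s² + 4.8s + 49.6 = 0, so ω_n = 7.043 rad/s and ζ = 4.8/(2·7.043) = 0.3408.

ζ = 0.341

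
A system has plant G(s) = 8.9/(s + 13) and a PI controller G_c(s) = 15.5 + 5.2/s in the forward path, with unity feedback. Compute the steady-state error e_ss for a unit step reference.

0

The open loop G_c(s)G(s) has a pole at the origin (type 1), so the static position error constant is infinite and e_ss = 1/(1+∞) = 0.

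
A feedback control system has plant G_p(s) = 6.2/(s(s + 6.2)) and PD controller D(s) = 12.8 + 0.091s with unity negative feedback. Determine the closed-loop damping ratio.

Forward path: (12.8 + 0.091s)·6.2/(s(s+6.2)). The closed-loop characteristic equation is s² + (6.2 + 6.2·0.091)s + 6.2·12.8 = 0.
That is s² + 6.764s + 79.36 = 0, so ω_n = 8.908 rad/s and ζ = 6.764/(2·8.908) = 0.3797.

ζ = 0.38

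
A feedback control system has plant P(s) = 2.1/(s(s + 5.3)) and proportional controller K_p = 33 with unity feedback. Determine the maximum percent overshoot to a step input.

34.8%

From 1 + K_pP(s) = 0: s² + 5.3s + 69.3 = 0 ⇒ ω_n = 8.325, ζ = 0.3183.
%OS = 100·exp(−πζ/√(1−ζ²)) = 100·exp(−π·0.3183/√0.8987) = 34.8%.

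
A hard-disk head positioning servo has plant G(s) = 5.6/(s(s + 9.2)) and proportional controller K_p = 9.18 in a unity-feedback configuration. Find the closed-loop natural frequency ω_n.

1 + K_p·G(s) = 0 gives s² + 9.2s + 51.41 = 0.
Matching s² + 2ζω_n s + ω_n²: ω_n = √51.41 = 7.17 rad/s and 2ζω_n = 9.2, so ζ = 9.2/(2·7.17) = 0.642.

ω_n = 7.17 rad/s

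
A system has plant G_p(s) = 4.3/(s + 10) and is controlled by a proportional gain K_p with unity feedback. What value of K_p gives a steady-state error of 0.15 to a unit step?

K_p = 13.2

The loop is type 0, so e_ss(step) = 1/(1 + K_pos) with K_pos = K_p·G_p(0).
G_p(0) = 0.43. Require 1/(1 + K_p·0.43) = 0.15, so 1 + 0.43·K_p = 6.667.
K_p = (6.667 − 1)/0.43 = 13.2.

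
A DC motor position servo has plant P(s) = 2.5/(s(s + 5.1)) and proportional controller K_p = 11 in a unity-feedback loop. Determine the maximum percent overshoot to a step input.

The closed-loop denominator s² + 5.1s + 27.5 gives ω_n = √27.5 = 5.244 and ζ = 5.1/(2ω_n) = 0.4863.
%OS = 100·exp(−πζ/√(1−ζ²)) = 100·exp(−π·0.4863/√0.7635) = 17.4%.

17.4%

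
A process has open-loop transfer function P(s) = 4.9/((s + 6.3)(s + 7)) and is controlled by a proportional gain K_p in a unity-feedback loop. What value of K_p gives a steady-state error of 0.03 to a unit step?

For a type-0 loop with proportional control, e_ss = 1/(1 + K_p·P(0)).
P(0) = 0.1111. Require 1/(1 + K_p·0.1111) = 0.03, so 1 + 0.1111·K_p = 33.33.
K_p = (33.33 − 1)/0.1111 = 291.

K_p = 291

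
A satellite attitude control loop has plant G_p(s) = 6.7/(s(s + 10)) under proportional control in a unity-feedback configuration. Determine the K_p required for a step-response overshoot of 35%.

From %OS = 100·exp(−πζ/√(1−ζ²)) = 35%, ζ = −ln(0.35)/√(π²+ln²(0.35)) = 0.3169.
Characteristic equation s² + 10s + 6.7K_p = 0 gives ζ = 10/(2√(6.7K_p)).
Setting ζ = 0.3169: √(6.7K_p) = 10/(2·0.3169) = 15.78, so K_p = 248.9/6.7 = 37.1.

K_p = 37.1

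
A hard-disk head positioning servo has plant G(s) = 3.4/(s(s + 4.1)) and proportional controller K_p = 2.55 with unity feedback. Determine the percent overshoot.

4.75%

From 1 + K_pG(s) = 0: s² + 4.1s + 8.67 = 0 ⇒ ω_n = 2.944, ζ = 0.6962.
%OS = 100·exp(−πζ/√(1−ζ²)) = 100·exp(−π·0.6962/√0.5153) = 4.75%.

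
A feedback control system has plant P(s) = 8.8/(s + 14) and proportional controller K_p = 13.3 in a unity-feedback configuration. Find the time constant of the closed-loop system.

Closed-loop transfer function: T(s) = K_p·P(s)/(1 + K_p·P(s)) = 117/(s + 14 + 117) = 117/(s + 131).
Time constant τ = 1/131 = 0.00763 s.

τ = 0.00763 s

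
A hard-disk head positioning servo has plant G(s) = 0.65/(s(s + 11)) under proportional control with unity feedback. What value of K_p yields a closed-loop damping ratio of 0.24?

K_p = 808

Closed-loop characteristic equation: s² + 11s + K_p·0.65 = 0.
So ω_n = √(0.65K_p) and 2ζω_n = 11, giving ζ = 11/(2√(0.65K_p)).
Setting ζ = 0.24: √(0.65K_p) = 11/(2·0.24) = 22.92, so K_p = 525.2/0.65 = 808.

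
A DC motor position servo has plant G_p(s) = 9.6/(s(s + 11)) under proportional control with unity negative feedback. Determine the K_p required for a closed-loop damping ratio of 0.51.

Closed-loop characteristic equation: s² + 11s + K_p·9.6 = 0.
So ω_n = √(9.6K_p) and 2ζω_n = 11, giving ζ = 11/(2√(9.6K_p)).
Setting ζ = 0.51: √(9.6K_p) = 11/(2·0.51) = 10.78, so K_p = 116.3/9.6 = 12.1.

K_p = 12.1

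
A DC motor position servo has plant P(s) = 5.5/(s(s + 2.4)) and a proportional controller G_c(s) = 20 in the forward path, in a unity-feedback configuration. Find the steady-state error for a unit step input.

0

The open loop G_c(s)P(s) has a pole at the origin (type 1), so the static position error constant is infinite and e_ss = 1/(1+∞) = 0.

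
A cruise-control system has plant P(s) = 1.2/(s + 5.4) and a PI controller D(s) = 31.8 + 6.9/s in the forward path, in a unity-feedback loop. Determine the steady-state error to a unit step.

0

The open loop D(s)P(s) has a pole at the origin (type 1), so the static position error constant is infinite and e_ss = 1/(1+∞) = 0.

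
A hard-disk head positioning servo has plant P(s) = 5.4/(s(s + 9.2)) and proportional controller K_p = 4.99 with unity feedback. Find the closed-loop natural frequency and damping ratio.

ω_n = 5.19 rad/s, ζ = 0.886

1 + K_p·P(s) = 0 gives s² + 9.2s + 26.95 = 0.
Matching s² + 2ζω_n s + ω_n²: ω_n = √26.95 = 5.191 rad/s and 2ζω_n = 9.2, so ζ = 9.2/(2·5.191) = 0.886.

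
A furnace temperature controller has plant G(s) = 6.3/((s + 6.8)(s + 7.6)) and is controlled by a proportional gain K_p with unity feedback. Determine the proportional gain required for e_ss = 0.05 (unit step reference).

The loop is type 0, so e_ss(step) = 1/(1 + K_pos) with K_pos = K_p·G(0).
G(0) = 0.1219. Require 1/(1 + K_p·0.1219) = 0.05, so 1 + 0.1219·K_p = 20.
K_p = (20 − 1)/0.1219 = 156.

K_p = 156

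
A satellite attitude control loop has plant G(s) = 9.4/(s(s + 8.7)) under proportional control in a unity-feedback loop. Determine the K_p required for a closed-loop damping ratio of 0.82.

Closed-loop characteristic equation: s² + 8.7s + K_p·9.4 = 0.
So ω_n = √(9.4K_p) and 2ζω_n = 8.7, giving ζ = 8.7/(2√(9.4K_p)).
Setting ζ = 0.82: √(9.4K_p) = 8.7/(2·0.82) = 5.305, so K_p = 28.14/9.4 = 2.99.

K_p = 2.99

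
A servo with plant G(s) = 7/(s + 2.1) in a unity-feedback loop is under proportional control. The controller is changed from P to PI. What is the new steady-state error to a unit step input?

0

The integrator makes K_pos = lim_{s→0} C(s)G(s) infinite, so e_ss = 1/(1+K_pos) = 0.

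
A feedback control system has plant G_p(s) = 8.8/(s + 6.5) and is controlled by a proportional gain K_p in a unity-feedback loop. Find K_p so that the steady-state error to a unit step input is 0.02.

K_p = 36.2

The loop is type 0, so e_ss(step) = 1/(1 + K_pos) with K_pos = K_p·G_p(0).
G_p(0) = 1.354. Require 1/(1 + K_p·1.354) = 0.02, so 1 + 1.354·K_p = 50.
K_p = (50 − 1)/1.354 = 36.2.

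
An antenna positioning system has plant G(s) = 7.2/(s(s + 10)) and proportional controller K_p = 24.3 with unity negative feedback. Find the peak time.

T_p = 0.257 s

Closed-loop characteristic equation: s² + 10s + 175 = 0, so ω_n = 13.23 rad/s and ζ = 10/(2·13.23) = 0.378.
Damped frequency ω_d = ω_n√(1−ζ²) = 12.25 rad/s, so peak time T_p = π/ω_d = 0.257 s.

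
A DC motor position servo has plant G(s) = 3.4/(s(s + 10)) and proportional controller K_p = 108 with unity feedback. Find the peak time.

T_p = 0.17 s

From 1 + K_pG(s) = 0: s² + 10s + 367.2 = 0 ⇒ ω_n = 19.16, ζ = 0.2609.
Damped frequency ω_d = ω_n√(1−ζ²) = 18.5 rad/s, so peak time T_p = π/ω_d = 0.17 s.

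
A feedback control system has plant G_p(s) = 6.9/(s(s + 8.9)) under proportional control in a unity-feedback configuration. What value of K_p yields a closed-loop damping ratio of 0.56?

K_p = 9.15

Closed-loop characteristic equation: s² + 8.9s + K_p·6.9 = 0.
So ω_n = √(6.9K_p) and 2ζω_n = 8.9, giving ζ = 8.9/(2√(6.9K_p)).
Setting ζ = 0.56: √(6.9K_p) = 8.9/(2·0.56) = 7.946, so K_p = 63.15/6.9 = 9.15.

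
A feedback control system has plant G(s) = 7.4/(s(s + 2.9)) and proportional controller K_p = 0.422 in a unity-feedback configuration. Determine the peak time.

T_p = 3.11 s

Closed-loop characteristic equation: s² + 2.9s + 3.123 = 0, so ω_n = 1.767 rad/s and ζ = 2.9/(2·1.767) = 0.8205.
Damped frequency ω_d = ω_n√(1−ζ²) = 1.01 rad/s, so peak time T_p = π/ω_d = 3.11 s.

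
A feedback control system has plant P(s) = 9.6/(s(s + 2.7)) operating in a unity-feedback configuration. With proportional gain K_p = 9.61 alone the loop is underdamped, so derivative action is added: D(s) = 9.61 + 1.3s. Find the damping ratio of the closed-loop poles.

Forward path: (9.61 + 1.3s)·9.6/(s(s+2.7)). The closed-loop characteristic equation is s² + (2.7 + 9.6·1.3)s + 9.6·9.61 = 0.
That is s² + 15.18s + 92.26 = 0, so ω_n = 9.605 rad/s and ζ = 15.18/(2·9.605) = 0.7902.

ζ = 0.79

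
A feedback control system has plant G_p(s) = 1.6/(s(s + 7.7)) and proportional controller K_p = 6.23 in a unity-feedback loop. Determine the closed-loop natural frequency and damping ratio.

ω_n = 3.16 rad/s, ζ = 1.22

The closed-loop denominator is s(s+7.7) + 6.23·1.6 = s² + 7.7s + 9.968.
So ω_n² = 9.968 ⇒ ω_n = 3.157 rad/s, and ζ = 7.7/(2ω_n) = 1.22.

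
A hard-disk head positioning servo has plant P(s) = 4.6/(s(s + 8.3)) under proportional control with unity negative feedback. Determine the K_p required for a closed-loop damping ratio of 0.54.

K_p = 12.8

Closed-loop characteristic equation: s² + 8.3s + K_p·4.6 = 0.
So ω_n = √(4.6K_p) and 2ζω_n = 8.3, giving ζ = 8.3/(2√(4.6K_p)).
Setting ζ = 0.54: √(4.6K_p) = 8.3/(2·0.54) = 7.685, so K_p = 59.06/4.6 = 12.8.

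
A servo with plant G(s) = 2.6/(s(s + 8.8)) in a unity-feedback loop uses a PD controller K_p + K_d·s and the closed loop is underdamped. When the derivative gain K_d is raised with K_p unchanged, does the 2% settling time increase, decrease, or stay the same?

Characteristic equation s² + (8.8 + 2.6K_d)s + 2.6K_p = 0: raising K_d increases ζω_n = (8.8+2.6K_d)/2 while the loop stays underdamped, so T_s ≈ 4/(ζω_n) decreases.

decrease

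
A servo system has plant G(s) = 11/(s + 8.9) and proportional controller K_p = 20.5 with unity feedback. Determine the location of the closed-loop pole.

s = -234.4

Closed-loop transfer function: T(s) = K_p·G(s)/(1 + K_p·G(s)) = 225.5/(s + 8.9 + 225.5) = 225.5/(s + 234.4).
The closed-loop pole is at s = −234.4.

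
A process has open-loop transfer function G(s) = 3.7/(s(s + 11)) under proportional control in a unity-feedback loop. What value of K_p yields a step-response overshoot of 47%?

K_p = 150

From %OS = 100·exp(−πζ/√(1−ζ²)) = 47%, ζ = −ln(0.47)/√(π²+ln²(0.47)) = 0.2337.
Characteristic equation s² + 11s + 3.7K_p = 0 gives ζ = 11/(2√(3.7K_p)).
Setting ζ = 0.2337: √(3.7K_p) = 11/(2·0.2337) = 23.54, so K_p = 554/3.7 = 150.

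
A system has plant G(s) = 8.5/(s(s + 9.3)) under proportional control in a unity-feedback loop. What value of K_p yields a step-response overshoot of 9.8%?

K_p = 7.2

From %OS = 100·exp(−πζ/√(1−ζ²)) = 9.8%, ζ = −ln(0.098)/√(π²+ln²(0.098)) = 0.5945.
Characteristic equation s² + 9.3s + 8.5K_p = 0 gives ζ = 9.3/(2√(8.5K_p)).
Setting ζ = 0.5945: √(8.5K_p) = 9.3/(2·0.5945) = 7.822, so K_p = 61.18/8.5 = 7.2.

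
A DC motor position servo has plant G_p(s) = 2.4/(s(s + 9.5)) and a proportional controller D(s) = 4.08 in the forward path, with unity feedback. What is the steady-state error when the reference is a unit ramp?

0.97

The loop has one pole at the origin (type 1). Velocity error constant K_v = lim_{s→0} s·D(s)G_p(s) = 4.08·2.4/9.5 = 1.031.
Steady-state error to a unit ramp: e_ss = 1/K_v = 0.97.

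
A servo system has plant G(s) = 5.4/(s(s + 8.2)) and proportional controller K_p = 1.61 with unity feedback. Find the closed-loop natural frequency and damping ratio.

1 + K_p·G(s) = 0 gives s² + 8.2s + 8.694 = 0.
So ω_n² = 8.694 ⇒ ω_n = 2.949 rad/s, and ζ = 8.2/(2ω_n) = 1.39.

ω_n = 2.95 rad/s, ζ = 1.39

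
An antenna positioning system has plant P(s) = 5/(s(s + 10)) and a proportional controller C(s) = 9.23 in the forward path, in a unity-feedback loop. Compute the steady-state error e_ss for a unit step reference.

The open loop C(s)P(s) has a pole at the origin (type 1), so the static position error constant is infinite and e_ss = 1/(1+∞) = 0.

0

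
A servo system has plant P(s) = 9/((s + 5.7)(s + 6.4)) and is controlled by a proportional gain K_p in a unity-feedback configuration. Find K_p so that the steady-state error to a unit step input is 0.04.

K_p = 97.3

For a type-0 loop with proportional control, e_ss = 1/(1 + K_p·P(0)).
P(0) = 0.2467. Require 1/(1 + K_p·0.2467) = 0.04, so 1 + 0.2467·K_p = 25.
K_p = (25 − 1)/0.2467 = 97.3.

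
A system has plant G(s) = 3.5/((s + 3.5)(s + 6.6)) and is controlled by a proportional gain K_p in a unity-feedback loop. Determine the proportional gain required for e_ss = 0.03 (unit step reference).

Steady-state error for a unit step on this type-0 loop is 1/(1 + K_p·G(0)).
G(0) = 0.1515. Require 1/(1 + K_p·0.1515) = 0.03, so 1 + 0.1515·K_p = 33.33.
K_p = (33.33 − 1)/0.1515 = 213.

K_p = 213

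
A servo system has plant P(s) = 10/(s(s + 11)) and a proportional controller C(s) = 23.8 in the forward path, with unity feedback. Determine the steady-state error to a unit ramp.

0.0462

The loop has one pole at the origin (type 1). Velocity error constant K_v = lim_{s→0} s·C(s)P(s) = 23.8·10/11 = 21.64.
Steady-state error to a unit ramp: e_ss = 1/K_v = 0.0462.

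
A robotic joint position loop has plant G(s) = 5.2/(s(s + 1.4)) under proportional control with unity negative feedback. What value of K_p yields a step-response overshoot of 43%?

K_p = 1.4

From %OS = 100·exp(−πζ/√(1−ζ²)) = 43%, ζ = −ln(0.43)/√(π²+ln²(0.43)) = 0.2594.
Characteristic equation s² + 1.4s + 5.2K_p = 0 gives ζ = 1.4/(2√(5.2K_p)).
Setting ζ = 0.2594: √(5.2K_p) = 1.4/(2·0.2594) = 2.698, so K_p = 7.28/5.2 = 1.4.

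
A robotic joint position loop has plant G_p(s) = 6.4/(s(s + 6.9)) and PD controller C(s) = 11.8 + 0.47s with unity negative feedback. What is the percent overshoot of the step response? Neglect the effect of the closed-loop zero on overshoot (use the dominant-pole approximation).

11.3%

Forward path: (11.8 + 0.47s)·6.4/(s(s+6.9)). The closed-loop characteristic equation is s² + (6.9 + 6.4·0.47)s + 6.4·11.8 = 0.
That is s² + 9.908s + 75.52 = 0, so ω_n = 8.69 rad/s and ζ = 9.908/(2·8.69) = 0.5701.
%OS = 100·exp(−πζ/√(1−ζ²)) = 11.3%.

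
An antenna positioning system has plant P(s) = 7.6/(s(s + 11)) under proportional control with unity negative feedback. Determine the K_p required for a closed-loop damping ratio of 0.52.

Closed-loop characteristic equation: s² + 11s + K_p·7.6 = 0.
So ω_n = √(7.6K_p) and 2ζω_n = 11, giving ζ = 11/(2√(7.6K_p)).
Setting ζ = 0.52: √(7.6K_p) = 11/(2·0.52) = 10.58, so K_p = 111.9/7.6 = 14.7.

K_p = 14.7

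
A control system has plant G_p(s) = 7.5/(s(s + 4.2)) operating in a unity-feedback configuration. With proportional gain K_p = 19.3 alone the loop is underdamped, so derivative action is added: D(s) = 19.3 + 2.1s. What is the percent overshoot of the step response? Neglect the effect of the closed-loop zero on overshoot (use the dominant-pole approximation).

Forward path: (19.3 + 2.1s)·7.5/(s(s+4.2)). The closed-loop characteristic equation is s² + (4.2 + 7.5·2.1)s + 7.5·19.3 = 0.
That is s² + 19.95s + 144.8 = 0, so ω_n = 12.03 rad/s and ζ = 19.95/(2·12.03) = 0.8291.
%OS = 100·exp(−πζ/√(1−ζ²)) = 0.948%.

0.948%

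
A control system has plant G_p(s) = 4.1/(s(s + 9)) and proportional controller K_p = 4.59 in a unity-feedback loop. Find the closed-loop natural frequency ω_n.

The closed-loop denominator is s(s+9) + 4.59·4.1 = s² + 9s + 18.82.
So ω_n² = 18.82 ⇒ ω_n = 4.338 rad/s, and ζ = 9/(2ω_n) = 1.04.

ω_n = 4.34 rad/s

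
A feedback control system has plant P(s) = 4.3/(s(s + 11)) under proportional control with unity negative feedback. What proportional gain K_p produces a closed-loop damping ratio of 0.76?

K_p = 12.2

Closed-loop characteristic equation: s² + 11s + K_p·4.3 = 0.
So ω_n = √(4.3K_p) and 2ζω_n = 11, giving ζ = 11/(2√(4.3K_p)).
Setting ζ = 0.76: √(4.3K_p) = 11/(2·0.76) = 7.237, so K_p = 52.37/4.3 = 12.2.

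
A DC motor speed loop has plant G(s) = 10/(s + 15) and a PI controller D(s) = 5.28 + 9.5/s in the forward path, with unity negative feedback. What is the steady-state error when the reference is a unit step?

The open loop D(s)G(s) has a pole at the origin (type 1), so the static position error constant is infinite and e_ss = 1/(1+∞) = 0.

0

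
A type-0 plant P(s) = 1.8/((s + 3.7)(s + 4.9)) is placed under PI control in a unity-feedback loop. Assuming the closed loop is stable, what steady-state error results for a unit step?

The PI controller's integrator makes the forward path type 1, so e_ss to a step is zero.

0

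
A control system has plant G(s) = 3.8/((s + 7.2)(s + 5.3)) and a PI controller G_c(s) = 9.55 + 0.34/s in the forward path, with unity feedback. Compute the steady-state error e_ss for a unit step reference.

0

The open loop G_c(s)G(s) has a pole at the origin (type 1), so the static position error constant is infinite and e_ss = 1/(1+∞) = 0.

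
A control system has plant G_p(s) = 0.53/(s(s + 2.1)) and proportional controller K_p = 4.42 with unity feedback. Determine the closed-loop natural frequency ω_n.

ω_n = 1.53 rad/s

The closed-loop denominator is s(s+2.1) + 4.42·0.53 = s² + 2.1s + 2.343.
So ω_n² = 2.343 ⇒ ω_n = 1.531 rad/s, and ζ = 2.1/(2ω_n) = 0.686.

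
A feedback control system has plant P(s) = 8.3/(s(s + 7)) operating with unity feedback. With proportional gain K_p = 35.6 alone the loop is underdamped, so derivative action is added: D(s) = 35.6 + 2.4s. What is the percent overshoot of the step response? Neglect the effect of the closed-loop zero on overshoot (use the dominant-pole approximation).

1.92%

Forward path: (35.6 + 2.4s)·8.3/(s(s+7)). The closed-loop characteristic equation is s² + (7 + 8.3·2.4)s + 8.3·35.6 = 0.
That is s² + 26.92s + 295.5 = 0, so ω_n = 17.19 rad/s and ζ = 26.92/(2·17.19) = 0.783.
%OS = 100·exp(−πζ/√(1−ζ²)) = 1.92%.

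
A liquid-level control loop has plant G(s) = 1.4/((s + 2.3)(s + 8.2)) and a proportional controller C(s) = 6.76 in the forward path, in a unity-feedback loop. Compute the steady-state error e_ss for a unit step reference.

The loop is type 0. Static position error constant K_pos = C(0)·G(0) = 6.76·0.07423 = 0.5018.
Steady-state error to a unit step: e_ss = 1/(1+K_pos) = 1/1.502 = 0.666.

0.666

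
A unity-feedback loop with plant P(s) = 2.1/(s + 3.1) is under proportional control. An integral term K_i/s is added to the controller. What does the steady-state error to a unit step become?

Adding integral action puts a pole at s = 0 in the forward path, raising the system type to 1; a type-1 loop has zero steady-state error to a step.

0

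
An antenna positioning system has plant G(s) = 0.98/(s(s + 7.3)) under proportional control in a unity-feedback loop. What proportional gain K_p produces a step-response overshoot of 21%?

From %OS = 100·exp(−πζ/√(1−ζ²)) = 21%, ζ = −ln(0.21)/√(π²+ln²(0.21)) = 0.4449.
Characteristic equation s² + 7.3s + 0.98K_p = 0 gives ζ = 7.3/(2√(0.98K_p)).
Setting ζ = 0.4449: √(0.98K_p) = 7.3/(2·0.4449) = 8.204, so K_p = 67.31/0.98 = 68.7.

K_p = 68.7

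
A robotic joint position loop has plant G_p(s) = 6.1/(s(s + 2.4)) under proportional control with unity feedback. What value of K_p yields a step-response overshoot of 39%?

From %OS = 100·exp(−πζ/√(1−ζ²)) = 39%, ζ = −ln(0.39)/√(π²+ln²(0.39)) = 0.2871.
Characteristic equation s² + 2.4s + 6.1K_p = 0 gives ζ = 2.4/(2√(6.1K_p)).
Setting ζ = 0.2871: √(6.1K_p) = 2.4/(2·0.2871) = 4.18, so K_p = 17.47/6.1 = 2.86.

K_p = 2.86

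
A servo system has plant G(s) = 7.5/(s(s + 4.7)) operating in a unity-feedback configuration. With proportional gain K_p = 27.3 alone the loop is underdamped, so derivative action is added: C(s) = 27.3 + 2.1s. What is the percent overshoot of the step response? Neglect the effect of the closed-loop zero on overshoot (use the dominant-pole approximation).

4.04%

Forward path: (27.3 + 2.1s)·7.5/(s(s+4.7)). The closed-loop characteristic equation is s² + (4.7 + 7.5·2.1)s + 7.5·27.3 = 0.
That is s² + 20.45s + 204.8 = 0, so ω_n = 14.31 rad/s and ζ = 20.45/(2·14.31) = 0.7146.
%OS = 100·exp(−πζ/√(1−ζ²)) = 4.04%.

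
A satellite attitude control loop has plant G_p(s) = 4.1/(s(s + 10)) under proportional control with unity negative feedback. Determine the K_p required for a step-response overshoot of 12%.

From %OS = 100·exp(−πζ/√(1−ζ²)) = 12%, ζ = −ln(0.12)/√(π²+ln²(0.12)) = 0.5594.
Characteristic equation s² + 10s + 4.1K_p = 0 gives ζ = 10/(2√(4.1K_p)).
Setting ζ = 0.5594: √(4.1K_p) = 10/(2·0.5594) = 8.938, so K_p = 79.89/4.1 = 19.5.

K_p = 19.5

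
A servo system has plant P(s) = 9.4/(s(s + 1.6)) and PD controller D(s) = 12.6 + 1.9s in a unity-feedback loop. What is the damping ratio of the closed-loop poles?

ζ = 0.894

Forward path: (12.6 + 1.9s)·9.4/(s(s+1.6)). The closed-loop characteristic equation is s² + (1.6 + 9.4·1.9)s + 9.4·12.6 = 0.
That is s² + 19.46s + 118.4 = 0, so ω_n = 10.88 rad/s and ζ = 19.46/(2·10.88) = 0.8941.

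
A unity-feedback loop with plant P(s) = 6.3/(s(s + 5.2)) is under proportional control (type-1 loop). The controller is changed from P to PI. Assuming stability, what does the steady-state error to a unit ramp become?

The integrator raises the loop to type 2, so K_v → ∞ and e_ss to a ramp is zero.

0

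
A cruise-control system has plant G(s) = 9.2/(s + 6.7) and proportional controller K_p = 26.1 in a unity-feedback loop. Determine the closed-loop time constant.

τ = 0.00405 s

Closed-loop transfer function: T(s) = K_p·G(s)/(1 + K_p·G(s)) = 240.1/(s + 6.7 + 240.1) = 240.1/(s + 246.8).
Time constant τ = 1/246.8 = 0.00405 s.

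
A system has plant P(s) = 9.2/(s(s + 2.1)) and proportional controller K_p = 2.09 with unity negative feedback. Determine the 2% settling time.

T_s ≈ 3.81 s

From 1 + K_pP(s) = 0: s² + 2.1s + 19.23 = 0 ⇒ ω_n = 4.385, ζ = 0.2395.
2% settling time T_s ≈ 4/(ζω_n) = 4/1.05 = 3.81 s.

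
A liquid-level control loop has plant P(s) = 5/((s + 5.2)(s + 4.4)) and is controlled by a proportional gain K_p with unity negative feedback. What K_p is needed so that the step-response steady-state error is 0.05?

The loop is type 0, so e_ss(step) = 1/(1 + K_pos) with K_pos = K_p·P(0).
P(0) = 0.2185. Require 1/(1 + K_p·0.2185) = 0.05, so 1 + 0.2185·K_p = 20.
K_p = (20 − 1)/0.2185 = 86.9.

K_p = 86.9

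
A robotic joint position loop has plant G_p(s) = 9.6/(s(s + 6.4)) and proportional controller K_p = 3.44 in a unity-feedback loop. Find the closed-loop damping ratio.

1 + K_p·G_p(s) = 0 gives s² + 6.4s + 33.02 = 0.
So ω_n² = 33.02 ⇒ ω_n = 5.747 rad/s, and ζ = 6.4/(2ω_n) = 0.557.

ζ = 0.557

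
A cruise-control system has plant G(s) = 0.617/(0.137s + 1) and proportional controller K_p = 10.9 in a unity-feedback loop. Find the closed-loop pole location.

Closed loop: T(s) = K_p·G/(1+K_p·G) = 6.725/(0.137s + 1 + 6.725), with pole at s = −(1 + 6.725)/0.137 = −56.39.

s = -56.39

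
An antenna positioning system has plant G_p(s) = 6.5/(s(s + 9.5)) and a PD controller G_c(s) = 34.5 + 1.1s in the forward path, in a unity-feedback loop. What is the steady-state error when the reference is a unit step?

0

The open loop G_c(s)G_p(s) has a pole at the origin (type 1), so the static position error constant is infinite and e_ss = 1/(1+∞) = 0.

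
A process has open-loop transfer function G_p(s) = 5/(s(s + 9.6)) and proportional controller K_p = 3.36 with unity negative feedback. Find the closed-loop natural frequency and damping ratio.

With unity feedback the closed-loop characteristic equation is s² + 9.6s + 3.36·5 = s² + 9.6s + 16.8 = 0.
So ω_n² = 16.8 ⇒ ω_n = 4.099 rad/s, and ζ = 9.6/(2ω_n) = 1.17.

ω_n = 4.1 rad/s, ζ = 1.17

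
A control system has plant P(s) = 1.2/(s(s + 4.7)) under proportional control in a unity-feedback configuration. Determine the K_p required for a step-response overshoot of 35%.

From %OS = 100·exp(−πζ/√(1−ζ²)) = 35%, ζ = −ln(0.35)/√(π²+ln²(0.35)) = 0.3169.
Characteristic equation s² + 4.7s + 1.2K_p = 0 gives ζ = 4.7/(2√(1.2K_p)).
Setting ζ = 0.3169: √(1.2K_p) = 4.7/(2·0.3169) = 7.415, so K_p = 54.98/1.2 = 45.8.

K_p = 45.8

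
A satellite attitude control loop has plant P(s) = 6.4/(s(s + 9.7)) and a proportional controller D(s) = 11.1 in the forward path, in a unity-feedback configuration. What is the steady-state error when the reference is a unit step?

The open loop D(s)P(s) has a pole at the origin (type 1), so the static position error constant is infinite and e_ss = 1/(1+∞) = 0.

0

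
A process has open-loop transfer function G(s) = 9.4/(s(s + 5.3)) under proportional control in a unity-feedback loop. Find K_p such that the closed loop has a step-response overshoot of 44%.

From %OS = 100·exp(−πζ/√(1−ζ²)) = 44%, ζ = −ln(0.44)/√(π²+ln²(0.44)) = 0.2528.
Characteristic equation s² + 5.3s + 9.4K_p = 0 gives ζ = 5.3/(2√(9.4K_p)).
Setting ζ = 0.2528: √(9.4K_p) = 5.3/(2·0.2528) = 10.48, so K_p = 109.9/9.4 = 11.7.

K_p = 11.7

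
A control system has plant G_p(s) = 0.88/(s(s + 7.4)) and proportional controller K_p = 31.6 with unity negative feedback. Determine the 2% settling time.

T_s ≈ 1.08 s

The closed-loop denominator s² + 7.4s + 27.81 gives ω_n = √27.81 = 5.273 and ζ = 7.4/(2ω_n) = 0.7016.
2% settling time T_s ≈ 4/(ζω_n) = 4/3.7 = 1.08 s.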